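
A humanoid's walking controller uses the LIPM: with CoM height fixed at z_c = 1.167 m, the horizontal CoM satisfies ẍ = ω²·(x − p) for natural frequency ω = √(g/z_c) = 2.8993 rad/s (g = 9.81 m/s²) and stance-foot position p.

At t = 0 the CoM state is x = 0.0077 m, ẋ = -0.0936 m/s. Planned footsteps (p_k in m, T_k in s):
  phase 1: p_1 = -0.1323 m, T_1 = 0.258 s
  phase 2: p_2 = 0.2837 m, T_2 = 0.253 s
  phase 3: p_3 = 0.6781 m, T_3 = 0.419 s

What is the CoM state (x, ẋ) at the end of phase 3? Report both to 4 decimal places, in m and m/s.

x = -0.7298, ẋ = -3.6044

phase 1: p=-0.1323, T=0.258, ωT=0.748019, cosh=1.293057, sinh=0.819754; start (x,ẋ)=(0.007700, -0.093600) → end (x,ẋ)=(0.022263, 0.211710)
phase 2: p=0.2837, T=0.253, ωT=0.733523, cosh=1.281309, sinh=0.801095; start (x,ẋ)=(0.022263, 0.211710) → end (x,ẋ)=(0.007216, -0.335951)
phase 3: p=0.6781, T=0.419, ωT=1.214807, cosh=1.833205, sinh=1.536438; start (x,ẋ)=(0.007216, -0.335951) → end (x,ẋ)=(-0.729801, -3.604385)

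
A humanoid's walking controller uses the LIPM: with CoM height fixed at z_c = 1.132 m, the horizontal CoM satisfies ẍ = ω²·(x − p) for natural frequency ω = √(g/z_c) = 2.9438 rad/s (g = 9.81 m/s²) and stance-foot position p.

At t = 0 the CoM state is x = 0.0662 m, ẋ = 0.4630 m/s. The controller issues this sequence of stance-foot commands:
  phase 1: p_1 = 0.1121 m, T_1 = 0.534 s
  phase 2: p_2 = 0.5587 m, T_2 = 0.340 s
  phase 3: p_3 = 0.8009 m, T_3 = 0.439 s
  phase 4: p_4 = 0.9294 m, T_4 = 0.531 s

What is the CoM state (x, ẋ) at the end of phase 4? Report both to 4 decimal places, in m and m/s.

x = 0.6162, ẋ = -0.7713

phase 1: p=0.1121, T=0.534, ωT=1.571989, cosh=2.511925, sinh=2.304294; start (x,ẋ)=(0.066200, 0.463000) → end (x,ẋ)=(0.359221, 0.851664)
phase 2: p=0.5587, T=0.340, ωT=1.000892, cosh=1.544130, sinh=1.176578; start (x,ẋ)=(0.359221, 0.851664) → end (x,ẋ)=(0.591072, 0.624163)
phase 3: p=0.8009, T=0.439, ωT=1.292328, cosh=1.957942, sinh=1.683312; start (x,ẋ)=(0.591072, 0.624163) → end (x,ẋ)=(0.746976, 0.182309)
phase 4: p=0.9294, T=0.531, ωT=1.563158, cosh=2.491673, sinh=2.282199; start (x,ẋ)=(0.746976, 0.182309) → end (x,ẋ)=(0.616195, -0.771332)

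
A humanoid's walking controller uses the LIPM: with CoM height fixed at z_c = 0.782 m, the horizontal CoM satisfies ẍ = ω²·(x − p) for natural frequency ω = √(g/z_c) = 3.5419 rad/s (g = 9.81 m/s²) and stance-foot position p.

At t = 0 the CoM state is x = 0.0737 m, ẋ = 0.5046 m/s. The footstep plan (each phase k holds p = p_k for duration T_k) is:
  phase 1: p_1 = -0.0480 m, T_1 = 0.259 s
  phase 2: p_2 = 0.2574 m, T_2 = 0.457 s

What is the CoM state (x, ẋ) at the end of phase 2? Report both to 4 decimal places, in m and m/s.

phase 1: p=-0.0480, T=0.259, ωT=0.917352, cosh=1.451115, sinh=1.051540; start (x,ẋ)=(0.073700, 0.504600) → end (x,ẋ)=(0.278409, 1.185498)
phase 2: p=0.2574, T=0.457, ωT=1.618648, cosh=2.622216, sinh=2.424049; start (x,ẋ)=(0.278409, 1.185498) → end (x,ẋ)=(1.123837, 3.289012)

x = 1.1238, ẋ = 3.2890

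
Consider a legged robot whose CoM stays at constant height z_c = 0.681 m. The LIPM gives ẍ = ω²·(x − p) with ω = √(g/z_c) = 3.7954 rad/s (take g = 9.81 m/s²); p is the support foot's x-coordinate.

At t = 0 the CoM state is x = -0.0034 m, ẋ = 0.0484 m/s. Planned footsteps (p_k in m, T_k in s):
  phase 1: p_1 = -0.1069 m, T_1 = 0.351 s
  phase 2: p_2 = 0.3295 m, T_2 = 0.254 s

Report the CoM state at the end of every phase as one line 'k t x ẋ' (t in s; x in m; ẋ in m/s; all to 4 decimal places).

1 0.3510 0.1253 0.7905
2 0.6050 0.2563 0.3190

phase 1: p=-0.1069, T=0.351, ωT=1.332185, cosh=2.026608, sinh=1.762708; start (x,ẋ)=(-0.003400, 0.048400) → end (x,ẋ)=(0.125332, 0.790522)
phase 2: p=0.3295, T=0.254, ωT=0.964032, cosh=1.501800, sinh=1.120447; start (x,ẋ)=(0.125332, 0.790522) → end (x,ẋ)=(0.256253, 0.318973)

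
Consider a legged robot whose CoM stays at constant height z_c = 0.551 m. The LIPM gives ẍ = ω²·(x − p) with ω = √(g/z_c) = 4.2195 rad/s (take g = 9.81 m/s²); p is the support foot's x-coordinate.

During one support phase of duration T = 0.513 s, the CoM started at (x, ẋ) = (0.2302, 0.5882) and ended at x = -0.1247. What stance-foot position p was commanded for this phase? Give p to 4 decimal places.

ωT = 4.2195·0.513 = 2.164604; cosh(ωT) = 4.412971, sinh(ωT) = 4.298176
x(T) = p + (x₀−p)·cosh(ωT) + (ẋ₀/ω)·sinh(ωT) ⇒ p·(1 − cosh) = x(T) − x₀·cosh − (ẋ₀/ω)·sinh
numerator   = -0.1247 − (0.2302)·4.412971 − (0.5882/4.2195)·4.298176 = -1.739733
denominator = 1 − 4.412971 = -3.412971
p = -1.739733 / -3.412971 = 0.5097

p = 0.5097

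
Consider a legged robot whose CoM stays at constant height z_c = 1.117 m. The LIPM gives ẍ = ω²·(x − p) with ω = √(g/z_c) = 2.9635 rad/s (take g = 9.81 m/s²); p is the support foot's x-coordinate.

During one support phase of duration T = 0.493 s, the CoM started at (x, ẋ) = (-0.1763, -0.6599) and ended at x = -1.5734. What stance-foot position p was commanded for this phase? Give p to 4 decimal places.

ωT = 2.9635·0.493 = 1.461005; cosh(ωT) = 2.271147, sinh(ωT) = 2.039144
x(T) = p + (x₀−p)·cosh(ωT) + (ẋ₀/ω)·sinh(ωT) ⇒ p·(1 − cosh) = x(T) − x₀·cosh − (ẋ₀/ω)·sinh
numerator   = -1.5734 − (-0.1763)·2.271147 − (-0.6599/2.9635)·2.039144 = -0.718929
denominator = 1 − 2.271147 = -1.271147
p = -0.718929 / -1.271147 = 0.5656

p = 0.5656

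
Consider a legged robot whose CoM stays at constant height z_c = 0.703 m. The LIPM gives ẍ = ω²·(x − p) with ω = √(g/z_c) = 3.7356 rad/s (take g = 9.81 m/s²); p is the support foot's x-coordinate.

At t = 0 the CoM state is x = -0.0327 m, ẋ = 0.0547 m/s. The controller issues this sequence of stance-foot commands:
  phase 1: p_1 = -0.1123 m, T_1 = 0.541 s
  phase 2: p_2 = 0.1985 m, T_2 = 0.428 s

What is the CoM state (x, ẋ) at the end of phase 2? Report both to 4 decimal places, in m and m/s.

phase 1: p=-0.1123, T=0.541, ωT=2.020960, cosh=3.839045, sinh=3.706517; start (x,ẋ)=(-0.032700, 0.054700) → end (x,ẋ)=(0.247562, 1.312143)
phase 2: p=0.1985, T=0.428, ωT=1.598837, cosh=2.574703, sinh=2.372571; start (x,ẋ)=(0.247562, 1.312143) → end (x,ẋ)=(1.158194, 3.813214)

x = 1.1582, ẋ = 3.8132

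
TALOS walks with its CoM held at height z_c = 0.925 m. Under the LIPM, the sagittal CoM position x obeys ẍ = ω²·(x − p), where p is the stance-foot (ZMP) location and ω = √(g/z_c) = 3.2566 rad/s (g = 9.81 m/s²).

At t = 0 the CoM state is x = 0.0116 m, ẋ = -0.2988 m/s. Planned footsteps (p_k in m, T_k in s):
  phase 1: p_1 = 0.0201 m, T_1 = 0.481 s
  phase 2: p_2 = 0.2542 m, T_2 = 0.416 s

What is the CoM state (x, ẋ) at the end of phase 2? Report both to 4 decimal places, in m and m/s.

phase 1: p=0.0201, T=0.481, ωT=1.566425, cosh=2.499142, sinh=2.290351; start (x,ẋ)=(0.011600, -0.298800) → end (x,ẋ)=(-0.211287, -0.810143)
phase 2: p=0.2542, T=0.416, ωT=1.354746, cosh=2.066894, sinh=1.808881; start (x,ẋ)=(-0.211287, -0.810143) → end (x,ẋ)=(-1.157907, -4.416573)

x = -1.1579, ẋ = -4.4166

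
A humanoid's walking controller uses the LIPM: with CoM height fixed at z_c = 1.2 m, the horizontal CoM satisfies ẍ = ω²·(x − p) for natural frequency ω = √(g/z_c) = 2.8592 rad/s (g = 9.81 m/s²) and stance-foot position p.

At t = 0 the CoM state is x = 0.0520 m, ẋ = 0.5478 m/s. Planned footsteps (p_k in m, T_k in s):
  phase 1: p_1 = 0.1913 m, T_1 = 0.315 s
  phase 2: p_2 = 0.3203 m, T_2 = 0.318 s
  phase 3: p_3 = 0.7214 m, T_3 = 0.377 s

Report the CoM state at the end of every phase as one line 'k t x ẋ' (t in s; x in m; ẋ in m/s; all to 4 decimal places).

1 0.3150 0.1884 0.3762
2 0.6330 0.2669 0.1507
3 1.0100 0.0447 -1.4414

phase 1: p=0.1913, T=0.315, ωT=0.900648, cosh=1.433752, sinh=1.027446; start (x,ẋ)=(0.052000, 0.547800) → end (x,ẋ)=(0.188429, 0.376192)
phase 2: p=0.3203, T=0.318, ωT=0.909226, cosh=1.442618, sinh=1.039782; start (x,ẋ)=(0.188429, 0.376192) → end (x,ẋ)=(0.266867, 0.150655)
phase 3: p=0.7214, T=0.377, ωT=1.077918, cosh=1.639430, sinh=1.299127; start (x,ẋ)=(0.266867, 0.150655) → end (x,ẋ)=(0.044677, -1.441359)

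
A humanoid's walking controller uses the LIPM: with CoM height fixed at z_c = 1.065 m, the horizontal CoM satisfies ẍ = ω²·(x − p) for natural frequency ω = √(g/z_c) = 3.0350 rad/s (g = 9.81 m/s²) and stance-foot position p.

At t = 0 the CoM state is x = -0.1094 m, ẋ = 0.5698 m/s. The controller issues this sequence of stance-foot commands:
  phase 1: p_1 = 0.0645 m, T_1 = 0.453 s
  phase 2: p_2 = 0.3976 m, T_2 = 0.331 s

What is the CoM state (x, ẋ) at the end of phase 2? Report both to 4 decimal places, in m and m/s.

phase 1: p=0.0645, T=0.453, ωT=1.374855, cosh=2.103690, sinh=1.850814; start (x,ẋ)=(-0.109400, 0.569800) → end (x,ẋ)=(0.046146, 0.221848)
phase 2: p=0.3976, T=0.331, ωT=1.004585, cosh=1.548485, sinh=1.182289; start (x,ẋ)=(0.046146, 0.221848) → end (x,ẋ)=(-0.060201, -0.917576)

x = -0.0602, ẋ = -0.9176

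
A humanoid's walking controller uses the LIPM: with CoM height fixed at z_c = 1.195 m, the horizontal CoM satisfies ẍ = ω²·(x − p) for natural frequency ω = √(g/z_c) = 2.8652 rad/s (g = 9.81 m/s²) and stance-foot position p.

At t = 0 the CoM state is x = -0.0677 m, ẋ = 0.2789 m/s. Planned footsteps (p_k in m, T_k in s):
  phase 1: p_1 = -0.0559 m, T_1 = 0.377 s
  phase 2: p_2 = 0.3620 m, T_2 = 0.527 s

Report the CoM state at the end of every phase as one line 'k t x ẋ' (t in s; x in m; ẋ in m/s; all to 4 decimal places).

1 0.3770 0.0515 0.4140
2 0.9040 -0.0639 -0.9323

phase 1: p=-0.0559, T=0.377, ωT=1.080180, cosh=1.642373, sinh=1.302838; start (x,ẋ)=(-0.067700, 0.278900) → end (x,ẋ)=(0.051539, 0.414010)
phase 2: p=0.3620, T=0.527, ωT=1.509960, cosh=2.373735, sinh=2.152816; start (x,ẋ)=(0.051539, 0.414010) → end (x,ẋ)=(-0.063879, -0.932252)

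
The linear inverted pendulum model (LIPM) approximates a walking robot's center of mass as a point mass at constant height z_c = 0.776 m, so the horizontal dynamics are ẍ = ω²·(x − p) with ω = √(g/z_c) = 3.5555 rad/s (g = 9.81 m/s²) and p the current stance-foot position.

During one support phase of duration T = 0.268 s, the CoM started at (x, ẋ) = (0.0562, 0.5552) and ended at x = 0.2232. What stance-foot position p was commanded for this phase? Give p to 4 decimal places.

p = 0.0671

ωT = 3.5555·0.268 = 0.952874; cosh(ωT) = 1.489391, sinh(ωT) = 1.103760
x(T) = p + (x₀−p)·cosh(ωT) + (ẋ₀/ω)·sinh(ωT) ⇒ p·(1 − cosh) = x(T) − x₀·cosh − (ẋ₀/ω)·sinh
numerator   = 0.2232 − (0.0562)·1.489391 − (0.5552/3.5555)·1.103760 = -0.032859
denominator = 1 − 1.489391 = -0.489391
p = -0.032859 / -0.489391 = 0.0671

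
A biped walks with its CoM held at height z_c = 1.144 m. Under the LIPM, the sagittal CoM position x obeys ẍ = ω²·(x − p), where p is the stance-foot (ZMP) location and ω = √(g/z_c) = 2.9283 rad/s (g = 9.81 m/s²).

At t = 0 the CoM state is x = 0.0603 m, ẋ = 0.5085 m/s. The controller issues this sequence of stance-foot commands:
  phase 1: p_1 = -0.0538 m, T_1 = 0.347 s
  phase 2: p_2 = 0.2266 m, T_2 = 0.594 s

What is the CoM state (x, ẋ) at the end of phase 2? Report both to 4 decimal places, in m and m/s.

phase 1: p=-0.0538, T=0.347, ωT=1.016120, cosh=1.562226, sinh=1.200230; start (x,ẋ)=(0.060300, 0.508500) → end (x,ẋ)=(0.332870, 1.195412)
phase 2: p=0.2266, T=0.594, ωT=1.739410, cosh=2.934804, sinh=2.759180; start (x,ẋ)=(0.332870, 1.195412) → end (x,ẋ)=(1.664854, 4.366931)

x = 1.6649, ẋ = 4.3669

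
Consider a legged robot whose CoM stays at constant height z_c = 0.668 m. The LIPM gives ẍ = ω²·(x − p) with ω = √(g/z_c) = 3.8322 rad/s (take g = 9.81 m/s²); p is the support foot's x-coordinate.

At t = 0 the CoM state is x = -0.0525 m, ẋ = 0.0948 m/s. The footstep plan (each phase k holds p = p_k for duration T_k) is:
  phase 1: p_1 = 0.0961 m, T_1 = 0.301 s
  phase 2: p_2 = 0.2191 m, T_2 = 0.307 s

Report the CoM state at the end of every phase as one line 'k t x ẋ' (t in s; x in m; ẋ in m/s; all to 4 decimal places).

phase 1: p=0.0961, T=0.301, ωT=1.153492, cosh=1.742387, sinh=1.426854; start (x,ẋ)=(-0.052500, 0.094800) → end (x,ẋ)=(-0.127522, -0.647365)
phase 2: p=0.2191, T=0.307, ωT=1.176485, cosh=1.775659, sinh=1.467298; start (x,ẋ)=(-0.127522, -0.647365) → end (x,ẋ)=(-0.644249, -3.098545)

1 0.3010 -0.1275 -0.6474
2 0.6080 -0.6442 -3.0985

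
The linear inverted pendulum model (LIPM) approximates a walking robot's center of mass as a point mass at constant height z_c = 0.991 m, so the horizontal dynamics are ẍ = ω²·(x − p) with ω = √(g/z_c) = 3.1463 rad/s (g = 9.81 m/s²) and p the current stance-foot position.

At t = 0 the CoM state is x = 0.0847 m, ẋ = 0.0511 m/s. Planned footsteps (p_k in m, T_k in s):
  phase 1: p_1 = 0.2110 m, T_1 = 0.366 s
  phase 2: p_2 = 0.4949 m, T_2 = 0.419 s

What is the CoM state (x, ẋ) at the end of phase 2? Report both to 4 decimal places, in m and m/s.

phase 1: p=0.2110, T=0.366, ωT=1.151546, cosh=1.739613, sinh=1.423465; start (x,ẋ)=(0.084700, 0.051100) → end (x,ẋ)=(0.014406, -0.476759)
phase 2: p=0.4949, T=0.419, ωT=1.318300, cosh=2.002326, sinh=1.734736; start (x,ẋ)=(0.014406, -0.476759) → end (x,ẋ)=(-0.730071, -3.577165)

x = -0.7301, ẋ = -3.5772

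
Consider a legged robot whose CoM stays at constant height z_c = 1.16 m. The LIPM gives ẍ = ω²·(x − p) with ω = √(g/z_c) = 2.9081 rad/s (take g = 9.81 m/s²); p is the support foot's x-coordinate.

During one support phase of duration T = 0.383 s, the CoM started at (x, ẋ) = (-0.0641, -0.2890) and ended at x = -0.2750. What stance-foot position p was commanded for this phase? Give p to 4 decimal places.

p = 0.0463

ωT = 2.9081·0.383 = 1.113802; cosh(ωT) = 1.687113, sinh(ωT) = 1.358805
x(T) = p + (x₀−p)·cosh(ωT) + (ẋ₀/ω)·sinh(ωT) ⇒ p·(1 − cosh) = x(T) − x₀·cosh − (ẋ₀/ω)·sinh
numerator   = -0.2750 − (-0.0641)·1.687113 − (-0.2890/2.9081)·1.358805 = -0.031821
denominator = 1 − 1.687113 = -0.687113
p = -0.031821 / -0.687113 = 0.0463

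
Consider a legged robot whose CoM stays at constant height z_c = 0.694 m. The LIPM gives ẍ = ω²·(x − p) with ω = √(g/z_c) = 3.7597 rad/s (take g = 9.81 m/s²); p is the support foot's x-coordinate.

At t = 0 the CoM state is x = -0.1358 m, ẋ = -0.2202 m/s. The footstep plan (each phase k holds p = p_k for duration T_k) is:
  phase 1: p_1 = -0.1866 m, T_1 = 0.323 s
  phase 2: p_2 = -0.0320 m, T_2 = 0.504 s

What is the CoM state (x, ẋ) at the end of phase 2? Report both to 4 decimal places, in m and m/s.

phase 1: p=-0.1866, T=0.323, ωT=1.214383, cosh=1.832554, sinh=1.535661; start (x,ẋ)=(-0.135800, -0.220200) → end (x,ẋ)=(-0.183448, -0.110228)
phase 2: p=-0.0320, T=0.504, ωT=1.894889, cosh=3.401072, sinh=3.250737; start (x,ẋ)=(-0.183448, -0.110228) → end (x,ẋ)=(-0.642391, -2.225856)

x = -0.6424, ẋ = -2.2259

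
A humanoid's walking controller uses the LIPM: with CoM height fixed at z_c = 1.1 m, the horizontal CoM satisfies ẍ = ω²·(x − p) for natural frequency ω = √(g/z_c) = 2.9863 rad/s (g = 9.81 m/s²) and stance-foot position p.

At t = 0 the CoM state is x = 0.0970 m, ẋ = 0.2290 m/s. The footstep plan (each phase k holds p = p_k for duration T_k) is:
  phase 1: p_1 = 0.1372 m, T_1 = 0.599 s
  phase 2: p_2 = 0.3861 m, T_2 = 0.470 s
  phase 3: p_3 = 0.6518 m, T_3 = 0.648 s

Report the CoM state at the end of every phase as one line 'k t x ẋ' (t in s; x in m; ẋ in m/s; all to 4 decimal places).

1 0.5990 0.2366 0.3551
2 1.0690 0.2908 -0.0877
3 1.7170 -0.7240 -3.9654

phase 1: p=0.1372, T=0.599, ωT=1.788794, cosh=3.074697, sinh=2.907535; start (x,ẋ)=(0.097000, 0.229000) → end (x,ẋ)=(0.236557, 0.355058)
phase 2: p=0.3861, T=0.470, ωT=1.403561, cosh=2.157693, sinh=1.911973; start (x,ẋ)=(0.236557, 0.355058) → end (x,ẋ)=(0.290758, -0.087742)
phase 3: p=0.6518, T=0.648, ωT=1.935122, cosh=3.534649, sinh=3.390243; start (x,ẋ)=(0.290758, -0.087742) → end (x,ẋ)=(-0.723967, -3.965428)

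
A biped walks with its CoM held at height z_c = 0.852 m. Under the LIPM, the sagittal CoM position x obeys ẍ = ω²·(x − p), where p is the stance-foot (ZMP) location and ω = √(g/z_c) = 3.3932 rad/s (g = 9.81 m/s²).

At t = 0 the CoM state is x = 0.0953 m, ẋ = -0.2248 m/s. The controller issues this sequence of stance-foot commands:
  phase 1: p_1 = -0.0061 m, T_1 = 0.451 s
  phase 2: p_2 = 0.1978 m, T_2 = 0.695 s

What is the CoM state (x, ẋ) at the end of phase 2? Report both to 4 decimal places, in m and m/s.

phase 1: p=-0.0061, T=0.451, ωT=1.530333, cosh=2.418090, sinh=2.201626; start (x,ẋ)=(0.095300, -0.224800) → end (x,ẋ)=(0.093236, 0.213928)
phase 2: p=0.1978, T=0.695, ωT=2.358274, cosh=5.333635, sinh=5.239052; start (x,ẋ)=(0.093236, 0.213928) → end (x,ẋ)=(-0.029603, -0.717832)

x = -0.0296, ẋ = -0.7178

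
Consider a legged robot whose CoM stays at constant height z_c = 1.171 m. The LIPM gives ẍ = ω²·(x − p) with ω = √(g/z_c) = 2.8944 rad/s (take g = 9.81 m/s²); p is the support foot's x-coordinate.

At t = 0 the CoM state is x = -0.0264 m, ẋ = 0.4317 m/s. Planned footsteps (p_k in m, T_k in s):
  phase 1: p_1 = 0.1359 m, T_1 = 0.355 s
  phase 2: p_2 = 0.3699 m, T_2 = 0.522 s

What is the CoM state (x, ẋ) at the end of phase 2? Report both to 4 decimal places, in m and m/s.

phase 1: p=0.1359, T=0.355, ωT=1.027512, cosh=1.576001, sinh=1.218105; start (x,ẋ)=(-0.026400, 0.431700) → end (x,ẋ)=(0.061795, 0.108141)
phase 2: p=0.3699, T=0.522, ωT=1.510877, cosh=2.375709, sinh=2.154993; start (x,ẋ)=(0.061795, 0.108141) → end (x,ẋ)=(-0.281551, -1.664862)

x = -0.2816, ẋ = -1.6649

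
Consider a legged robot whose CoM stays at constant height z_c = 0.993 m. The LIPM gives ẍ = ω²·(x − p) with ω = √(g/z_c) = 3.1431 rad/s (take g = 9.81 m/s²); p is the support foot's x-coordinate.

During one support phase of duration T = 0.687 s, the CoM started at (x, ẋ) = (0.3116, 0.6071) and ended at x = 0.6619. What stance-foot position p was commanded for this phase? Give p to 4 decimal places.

ωT = 3.1431·0.687 = 2.159310; cosh(ωT) = 4.390279, sinh(ωT) = 4.274875
x(T) = p + (x₀−p)·cosh(ωT) + (ẋ₀/ω)·sinh(ωT) ⇒ p·(1 − cosh) = x(T) − x₀·cosh − (ẋ₀/ω)·sinh
numerator   = 0.6619 − (0.3116)·4.390279 − (0.6071/3.1431)·4.274875 = -1.531817
denominator = 1 − 4.390279 = -3.390279
p = -1.531817 / -3.390279 = 0.4518

p = 0.4518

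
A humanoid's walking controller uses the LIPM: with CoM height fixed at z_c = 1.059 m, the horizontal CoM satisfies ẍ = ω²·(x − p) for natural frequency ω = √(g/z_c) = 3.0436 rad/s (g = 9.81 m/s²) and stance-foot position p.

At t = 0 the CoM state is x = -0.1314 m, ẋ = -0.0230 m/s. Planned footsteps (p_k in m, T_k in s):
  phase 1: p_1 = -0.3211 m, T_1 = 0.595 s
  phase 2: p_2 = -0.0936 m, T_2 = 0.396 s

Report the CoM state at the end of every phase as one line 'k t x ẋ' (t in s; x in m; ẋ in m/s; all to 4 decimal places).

1 0.5950 0.2520 1.6462
2 0.9910 1.3566 4.5919

phase 1: p=-0.3211, T=0.595, ωT=1.810942, cosh=3.139853, sinh=2.976353; start (x,ẋ)=(-0.131400, -0.023000) → end (x,ẋ)=(0.252038, 1.646243)
phase 2: p=-0.0936, T=0.396, ωT=1.205266, cosh=1.818629, sinh=1.519017; start (x,ẋ)=(0.252038, 1.646243) → end (x,ẋ)=(1.356604, 4.591888)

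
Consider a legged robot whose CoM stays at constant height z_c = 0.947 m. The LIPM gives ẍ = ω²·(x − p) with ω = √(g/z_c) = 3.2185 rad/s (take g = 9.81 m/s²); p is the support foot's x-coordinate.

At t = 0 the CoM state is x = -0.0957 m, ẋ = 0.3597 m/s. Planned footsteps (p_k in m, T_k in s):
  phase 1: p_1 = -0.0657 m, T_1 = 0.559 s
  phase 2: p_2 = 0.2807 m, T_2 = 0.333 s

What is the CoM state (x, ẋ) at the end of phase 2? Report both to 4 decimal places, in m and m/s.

phase 1: p=-0.0657, T=0.559, ωT=1.799142, cosh=3.104948, sinh=2.939508; start (x,ẋ)=(-0.095700, 0.359700) → end (x,ẋ)=(0.169671, 0.833026)
phase 2: p=0.2807, T=0.333, ωT=1.071761, cosh=1.631461, sinh=1.289056; start (x,ẋ)=(0.169671, 0.833026) → end (x,ẋ)=(0.433200, 0.898410)

x = 0.4332, ẋ = 0.8984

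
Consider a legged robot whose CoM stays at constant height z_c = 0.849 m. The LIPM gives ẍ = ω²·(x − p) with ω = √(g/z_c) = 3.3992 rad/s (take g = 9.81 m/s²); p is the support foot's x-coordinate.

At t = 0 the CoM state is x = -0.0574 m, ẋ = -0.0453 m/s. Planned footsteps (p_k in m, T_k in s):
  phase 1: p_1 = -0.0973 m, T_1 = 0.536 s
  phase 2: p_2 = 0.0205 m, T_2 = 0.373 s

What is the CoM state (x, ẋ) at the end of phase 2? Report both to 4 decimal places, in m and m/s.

x = 0.0878, ẋ = 0.3332

phase 1: p=-0.0973, T=0.536, ωT=1.821971, cosh=3.172872, sinh=3.011165; start (x,ẋ)=(-0.057400, -0.045300) → end (x,ẋ)=(-0.010831, 0.264667)
phase 2: p=0.0205, T=0.373, ωT=1.267902, cosh=1.917405, sinh=1.635983; start (x,ẋ)=(-0.010831, 0.264667) → end (x,ẋ)=(0.087806, 0.333241)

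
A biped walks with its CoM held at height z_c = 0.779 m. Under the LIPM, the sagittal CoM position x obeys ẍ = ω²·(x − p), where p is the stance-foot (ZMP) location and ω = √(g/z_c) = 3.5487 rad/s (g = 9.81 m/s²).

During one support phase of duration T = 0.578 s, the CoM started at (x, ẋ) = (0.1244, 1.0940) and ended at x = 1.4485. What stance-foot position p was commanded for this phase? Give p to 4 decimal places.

p = 0.0752

ωT = 3.5487·0.578 = 2.051149; cosh(ωT) = 3.952708, sinh(ωT) = 3.824121
x(T) = p + (x₀−p)·cosh(ωT) + (ẋ₀/ω)·sinh(ωT) ⇒ p·(1 − cosh) = x(T) − x₀·cosh − (ẋ₀/ω)·sinh
numerator   = 1.4485 − (0.1244)·3.952708 − (1.0940/3.5487)·3.824121 = -0.222124
denominator = 1 − 3.952708 = -2.952708
p = -0.222124 / -2.952708 = 0.0752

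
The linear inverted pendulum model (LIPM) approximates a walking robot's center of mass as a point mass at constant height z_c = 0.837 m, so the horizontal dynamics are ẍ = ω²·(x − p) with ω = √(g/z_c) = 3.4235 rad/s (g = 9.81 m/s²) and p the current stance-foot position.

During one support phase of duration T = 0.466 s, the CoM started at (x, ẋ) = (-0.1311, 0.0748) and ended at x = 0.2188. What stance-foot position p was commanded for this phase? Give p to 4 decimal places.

p = -0.3215

ωT = 3.4235·0.466 = 1.595351; cosh(ωT) = 2.566448, sinh(ωT) = 2.363611
x(T) = p + (x₀−p)·cosh(ωT) + (ẋ₀/ω)·sinh(ωT) ⇒ p·(1 − cosh) = x(T) − x₀·cosh − (ẋ₀/ω)·sinh
numerator   = 0.2188 − (-0.1311)·2.566448 − (0.0748/3.4235)·2.363611 = 0.503619
denominator = 1 − 2.566448 = -1.566448
p = 0.503619 / -1.566448 = -0.3215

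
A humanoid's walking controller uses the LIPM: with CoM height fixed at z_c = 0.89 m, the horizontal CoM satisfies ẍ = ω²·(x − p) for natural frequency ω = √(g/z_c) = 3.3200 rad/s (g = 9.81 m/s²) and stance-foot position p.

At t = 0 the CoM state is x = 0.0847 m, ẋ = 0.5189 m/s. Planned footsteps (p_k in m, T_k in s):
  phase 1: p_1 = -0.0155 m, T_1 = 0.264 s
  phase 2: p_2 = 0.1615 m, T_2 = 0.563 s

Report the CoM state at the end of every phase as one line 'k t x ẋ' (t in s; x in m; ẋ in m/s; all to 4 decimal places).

phase 1: p=-0.0155, T=0.264, ωT=0.876480, cosh=1.409337, sinh=0.993091; start (x,ẋ)=(0.084700, 0.518900) → end (x,ẋ)=(0.280931, 1.061671)
phase 2: p=0.1615, T=0.563, ωT=1.869160, cosh=3.318551, sinh=3.164298; start (x,ẋ)=(0.280931, 1.061671) → end (x,ẋ)=(1.569718, 4.777886)

1 0.2640 0.2809 1.0617
2 0.8270 1.5697 4.7779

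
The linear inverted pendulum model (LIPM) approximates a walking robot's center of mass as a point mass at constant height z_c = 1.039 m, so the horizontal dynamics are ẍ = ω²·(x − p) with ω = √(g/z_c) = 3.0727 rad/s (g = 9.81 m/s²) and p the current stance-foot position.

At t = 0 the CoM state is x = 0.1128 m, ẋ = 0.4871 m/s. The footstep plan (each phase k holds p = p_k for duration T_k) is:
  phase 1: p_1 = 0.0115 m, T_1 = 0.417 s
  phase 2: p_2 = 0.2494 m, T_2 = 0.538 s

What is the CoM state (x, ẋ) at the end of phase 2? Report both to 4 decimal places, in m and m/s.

x = 2.0476, ẋ = 5.6745

phase 1: p=0.0115, T=0.417, ωT=1.281316, cosh=1.939524, sinh=1.661852; start (x,ẋ)=(0.112800, 0.487100) → end (x,ẋ)=(0.471419, 1.462018)
phase 2: p=0.2494, T=0.538, ωT=1.653113, cosh=2.707333, sinh=2.515880; start (x,ẋ)=(0.471419, 1.462018) → end (x,ẋ)=(2.047557, 5.674495)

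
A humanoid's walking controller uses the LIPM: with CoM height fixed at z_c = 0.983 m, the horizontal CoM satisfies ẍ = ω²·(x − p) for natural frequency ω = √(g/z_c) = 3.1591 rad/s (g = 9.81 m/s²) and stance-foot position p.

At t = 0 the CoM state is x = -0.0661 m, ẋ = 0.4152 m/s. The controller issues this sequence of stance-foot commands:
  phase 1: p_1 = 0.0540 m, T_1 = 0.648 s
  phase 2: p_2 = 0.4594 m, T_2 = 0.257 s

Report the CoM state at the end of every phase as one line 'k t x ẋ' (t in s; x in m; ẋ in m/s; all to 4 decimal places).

phase 1: p=0.0540, T=0.648, ωT=2.047097, cosh=3.937246, sinh=3.808136; start (x,ẋ)=(-0.066100, 0.415200) → end (x,ẋ)=(0.081640, 0.189907)
phase 2: p=0.4594, T=0.257, ωT=0.811889, cosh=1.348088, sinh=0.904069; start (x,ẋ)=(0.081640, 0.189907) → end (x,ẋ)=(0.004493, -0.822889)

1 0.6480 0.0816 0.1899
2 0.9050 0.0045 -0.8229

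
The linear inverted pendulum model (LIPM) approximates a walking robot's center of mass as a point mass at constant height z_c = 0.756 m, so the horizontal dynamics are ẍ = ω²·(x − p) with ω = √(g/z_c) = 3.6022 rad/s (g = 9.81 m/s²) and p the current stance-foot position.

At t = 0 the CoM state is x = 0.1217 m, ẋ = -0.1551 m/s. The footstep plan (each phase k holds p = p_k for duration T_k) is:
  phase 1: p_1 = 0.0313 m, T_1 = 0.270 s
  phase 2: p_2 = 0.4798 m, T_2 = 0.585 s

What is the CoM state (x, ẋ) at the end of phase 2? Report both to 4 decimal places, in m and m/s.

x = -0.8741, ẋ = -4.7026

phase 1: p=0.0313, T=0.270, ωT=0.972594, cosh=1.511449, sinh=1.133348; start (x,ẋ)=(0.121700, -0.155100) → end (x,ẋ)=(0.119136, 0.134636)
phase 2: p=0.4798, T=0.585, ωT=2.107287, cosh=4.173731, sinh=4.052163; start (x,ẋ)=(0.119136, 0.134636) → end (x,ẋ)=(-0.874059, -4.702564)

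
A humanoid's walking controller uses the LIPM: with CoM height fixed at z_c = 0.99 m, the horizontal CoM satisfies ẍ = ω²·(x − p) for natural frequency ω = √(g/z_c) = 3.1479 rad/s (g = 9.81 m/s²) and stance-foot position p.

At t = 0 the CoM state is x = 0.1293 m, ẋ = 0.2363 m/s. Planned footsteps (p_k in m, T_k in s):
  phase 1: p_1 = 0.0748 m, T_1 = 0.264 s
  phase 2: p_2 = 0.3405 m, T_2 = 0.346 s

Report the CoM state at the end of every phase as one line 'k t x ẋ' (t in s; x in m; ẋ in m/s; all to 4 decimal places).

phase 1: p=0.0748, T=0.264, ωT=0.831046, cosh=1.365656, sinh=0.930062; start (x,ẋ)=(0.129300, 0.236300) → end (x,ẋ)=(0.219044, 0.482266)
phase 2: p=0.3405, T=0.346, ωT=1.089173, cosh=1.654156, sinh=1.317661; start (x,ẋ)=(0.219044, 0.482266) → end (x,ẋ)=(0.341462, 0.293961)

1 0.2640 0.2190 0.4823
2 0.6100 0.3415 0.2940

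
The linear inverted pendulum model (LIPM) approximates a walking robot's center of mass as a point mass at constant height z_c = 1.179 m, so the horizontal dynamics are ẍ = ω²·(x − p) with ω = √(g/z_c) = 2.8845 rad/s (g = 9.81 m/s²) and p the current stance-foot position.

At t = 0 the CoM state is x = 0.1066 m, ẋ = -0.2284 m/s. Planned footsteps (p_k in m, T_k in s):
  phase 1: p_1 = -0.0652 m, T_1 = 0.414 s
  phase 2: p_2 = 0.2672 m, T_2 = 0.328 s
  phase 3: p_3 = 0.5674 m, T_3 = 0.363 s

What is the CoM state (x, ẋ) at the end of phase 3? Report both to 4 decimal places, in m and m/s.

phase 1: p=-0.0652, T=0.414, ωT=1.194183, cosh=1.801906, sinh=1.498954; start (x,ẋ)=(0.106600, -0.228400) → end (x,ẋ)=(0.125677, 0.331262)
phase 2: p=0.2672, T=0.328, ωT=0.946116, cosh=1.481966, sinh=1.093720; start (x,ẋ)=(0.125677, 0.331262) → end (x,ẋ)=(0.183074, 0.044439)
phase 3: p=0.5674, T=0.363, ωT=1.047073, cosh=1.600132, sinh=1.249169; start (x,ẋ)=(0.183074, 0.044439) → end (x,ẋ)=(-0.028328, -1.313707)

x = -0.0283, ẋ = -1.3137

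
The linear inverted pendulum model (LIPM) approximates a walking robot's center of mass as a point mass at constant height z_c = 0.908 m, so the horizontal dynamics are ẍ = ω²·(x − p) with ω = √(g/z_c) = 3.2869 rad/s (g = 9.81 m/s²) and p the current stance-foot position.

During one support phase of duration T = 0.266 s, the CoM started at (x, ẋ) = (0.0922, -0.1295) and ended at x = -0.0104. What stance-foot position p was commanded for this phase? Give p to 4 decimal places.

p = 0.2484

ωT = 3.2869·0.266 = 0.874315; cosh(ωT) = 1.407191, sinh(ωT) = 0.990043
x(T) = p + (x₀−p)·cosh(ωT) + (ẋ₀/ω)·sinh(ωT) ⇒ p·(1 − cosh) = x(T) − x₀·cosh − (ẋ₀/ω)·sinh
numerator   = -0.0104 − (0.0922)·1.407191 − (-0.1295/3.2869)·0.990043 = -0.101136
denominator = 1 − 1.407191 = -0.407191
p = -0.101136 / -0.407191 = 0.2484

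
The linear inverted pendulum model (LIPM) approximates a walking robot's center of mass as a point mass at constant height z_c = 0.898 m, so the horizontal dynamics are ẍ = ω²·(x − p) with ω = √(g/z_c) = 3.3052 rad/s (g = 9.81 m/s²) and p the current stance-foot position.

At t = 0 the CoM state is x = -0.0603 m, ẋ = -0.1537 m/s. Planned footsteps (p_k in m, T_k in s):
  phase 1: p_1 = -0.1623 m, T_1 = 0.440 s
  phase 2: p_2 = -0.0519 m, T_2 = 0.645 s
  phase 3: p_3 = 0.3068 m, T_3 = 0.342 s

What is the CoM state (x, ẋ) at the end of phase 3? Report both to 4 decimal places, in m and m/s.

phase 1: p=-0.1623, T=0.440, ωT=1.454288, cosh=2.257500, sinh=2.023934; start (x,ẋ)=(-0.060300, -0.153700) → end (x,ẋ)=(-0.026153, 0.335352)
phase 2: p=-0.0519, T=0.645, ωT=2.131854, cosh=4.274550, sinh=4.155933; start (x,ẋ)=(-0.026153, 0.335352) → end (x,ẋ)=(0.479826, 1.787145)
phase 3: p=0.3068, T=0.342, ωT=1.130378, cosh=1.709870, sinh=1.386959; start (x,ẋ)=(0.479826, 1.787145) → end (x,ẋ)=(1.352590, 3.848966)

x = 1.3526, ẋ = 3.8490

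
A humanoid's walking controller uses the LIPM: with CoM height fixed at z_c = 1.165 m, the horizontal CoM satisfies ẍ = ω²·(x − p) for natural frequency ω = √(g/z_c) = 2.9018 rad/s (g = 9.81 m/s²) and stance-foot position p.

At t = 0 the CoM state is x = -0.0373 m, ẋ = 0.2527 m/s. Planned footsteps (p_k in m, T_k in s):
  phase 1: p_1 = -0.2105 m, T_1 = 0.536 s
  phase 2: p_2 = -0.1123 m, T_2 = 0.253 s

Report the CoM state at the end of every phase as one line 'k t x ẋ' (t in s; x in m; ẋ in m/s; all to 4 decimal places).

phase 1: p=-0.2105, T=0.536, ωT=1.555365, cosh=2.473963, sinh=2.262851; start (x,ẋ)=(-0.037300, 0.252700) → end (x,ẋ)=(0.415048, 1.762461)
phase 2: p=-0.1123, T=0.253, ωT=0.734155, cosh=1.281816, sinh=0.801905; start (x,ẋ)=(0.415048, 1.762461) → end (x,ẋ)=(1.050715, 3.486273)

1 0.5360 0.4150 1.7625
2 0.7890 1.0507 3.4863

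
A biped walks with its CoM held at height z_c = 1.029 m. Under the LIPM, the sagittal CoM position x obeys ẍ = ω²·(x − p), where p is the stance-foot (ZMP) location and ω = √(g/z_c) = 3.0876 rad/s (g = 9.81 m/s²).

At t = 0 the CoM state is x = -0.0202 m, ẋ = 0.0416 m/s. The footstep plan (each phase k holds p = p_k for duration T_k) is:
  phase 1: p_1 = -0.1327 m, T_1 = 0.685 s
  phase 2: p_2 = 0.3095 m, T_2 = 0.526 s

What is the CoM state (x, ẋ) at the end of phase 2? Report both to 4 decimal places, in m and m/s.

phase 1: p=-0.1327, T=0.685, ωT=2.115006, cosh=4.205134, sinh=4.084501; start (x,ẋ)=(-0.020200, 0.041600) → end (x,ẋ)=(0.395409, 1.593706)
phase 2: p=0.3095, T=0.526, ωT=1.624078, cosh=2.635415, sinh=2.438322; start (x,ẋ)=(0.395409, 1.593706) → end (x,ẋ)=(1.794478, 4.846848)

x = 1.7945, ẋ = 4.8468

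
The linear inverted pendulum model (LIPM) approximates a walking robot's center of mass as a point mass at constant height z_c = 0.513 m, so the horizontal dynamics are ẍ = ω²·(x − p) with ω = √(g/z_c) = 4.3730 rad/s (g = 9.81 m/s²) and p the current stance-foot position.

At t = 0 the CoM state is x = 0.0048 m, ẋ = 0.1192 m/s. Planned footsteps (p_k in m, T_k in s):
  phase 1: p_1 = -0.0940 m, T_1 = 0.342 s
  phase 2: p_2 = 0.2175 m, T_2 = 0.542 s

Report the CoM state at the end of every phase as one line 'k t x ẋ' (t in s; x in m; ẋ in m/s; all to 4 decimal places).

1 0.3420 0.1952 1.1947
2 0.8840 1.5462 5.9311

phase 1: p=-0.0940, T=0.342, ωT=1.495566, cosh=2.342991, sinh=2.118870; start (x,ẋ)=(0.004800, 0.119200) → end (x,ẋ)=(0.195244, 1.194747)
phase 2: p=0.2175, T=0.542, ωT=2.370166, cosh=5.396317, sinh=5.302851; start (x,ẋ)=(0.195244, 1.194747) → end (x,ẋ)=(1.546192, 5.931134)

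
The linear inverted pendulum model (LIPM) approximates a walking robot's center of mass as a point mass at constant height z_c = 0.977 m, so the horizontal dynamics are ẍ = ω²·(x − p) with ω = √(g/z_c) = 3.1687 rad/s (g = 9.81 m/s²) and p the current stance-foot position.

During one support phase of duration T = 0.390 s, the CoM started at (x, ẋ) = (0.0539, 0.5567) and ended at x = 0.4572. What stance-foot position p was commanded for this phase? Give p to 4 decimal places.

ωT = 3.1687·0.390 = 1.235793; cosh(ωT) = 1.865855, sinh(ωT) = 1.575251
x(T) = p + (x₀−p)·cosh(ωT) + (ẋ₀/ω)·sinh(ωT) ⇒ p·(1 − cosh) = x(T) − x₀·cosh − (ẋ₀/ω)·sinh
numerator   = 0.4572 − (0.0539)·1.865855 − (0.5567/3.1687)·1.575251 = 0.079879
denominator = 1 − 1.865855 = -0.865855
p = 0.079879 / -0.865855 = -0.0923

p = -0.0923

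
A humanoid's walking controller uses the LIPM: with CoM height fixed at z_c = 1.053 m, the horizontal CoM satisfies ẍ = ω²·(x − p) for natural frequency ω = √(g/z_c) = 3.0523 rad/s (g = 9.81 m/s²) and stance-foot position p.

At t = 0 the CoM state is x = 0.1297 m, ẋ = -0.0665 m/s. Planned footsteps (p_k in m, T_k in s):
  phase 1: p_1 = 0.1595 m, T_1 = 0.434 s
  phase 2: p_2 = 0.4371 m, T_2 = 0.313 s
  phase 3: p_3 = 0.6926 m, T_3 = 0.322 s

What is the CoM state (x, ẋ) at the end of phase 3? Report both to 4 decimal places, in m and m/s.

phase 1: p=0.1595, T=0.434, ωT=1.324698, cosh=2.013467, sinh=1.747583; start (x,ẋ)=(0.129700, -0.066500) → end (x,ẋ)=(0.061424, -0.292853)
phase 2: p=0.4371, T=0.313, ωT=0.955370, cosh=1.492151, sinh=1.107481; start (x,ẋ)=(0.061424, -0.292853) → end (x,ẋ)=(-0.229722, -1.706902)
phase 3: p=0.6926, T=0.322, ωT=0.982841, cosh=1.523141, sinh=1.148895; start (x,ẋ)=(-0.229722, -1.706902) → end (x,ẋ)=(-1.354709, -5.834225)

x = -1.3547, ẋ = -5.8342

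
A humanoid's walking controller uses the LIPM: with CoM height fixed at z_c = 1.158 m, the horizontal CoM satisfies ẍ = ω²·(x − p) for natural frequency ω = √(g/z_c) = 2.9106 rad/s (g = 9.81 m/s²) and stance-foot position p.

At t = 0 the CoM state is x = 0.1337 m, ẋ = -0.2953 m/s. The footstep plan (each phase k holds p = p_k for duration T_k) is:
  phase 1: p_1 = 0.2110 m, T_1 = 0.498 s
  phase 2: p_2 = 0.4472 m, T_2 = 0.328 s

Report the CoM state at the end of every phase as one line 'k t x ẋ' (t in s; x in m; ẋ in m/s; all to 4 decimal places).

1 0.4980 -0.1670 -1.1167
2 0.8260 -0.8933 -3.6434

phase 1: p=0.2110, T=0.498, ωT=1.449479, cosh=2.247793, sinh=2.013100; start (x,ẋ)=(0.133700, -0.295300) → end (x,ẋ)=(-0.166997, -1.116699)
phase 2: p=0.4472, T=0.328, ωT=0.954677, cosh=1.491384, sinh=1.106447; start (x,ẋ)=(-0.166997, -1.116699) → end (x,ẋ)=(-0.893310, -3.643403)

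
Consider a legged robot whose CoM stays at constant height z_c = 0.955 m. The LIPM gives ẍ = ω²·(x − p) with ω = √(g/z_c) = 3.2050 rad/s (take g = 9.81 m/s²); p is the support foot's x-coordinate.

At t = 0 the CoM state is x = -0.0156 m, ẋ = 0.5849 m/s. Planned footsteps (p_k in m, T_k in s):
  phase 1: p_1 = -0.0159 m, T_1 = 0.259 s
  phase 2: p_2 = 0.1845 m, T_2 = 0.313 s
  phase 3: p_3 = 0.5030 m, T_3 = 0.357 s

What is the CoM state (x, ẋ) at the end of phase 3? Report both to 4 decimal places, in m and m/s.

phase 1: p=-0.0159, T=0.259, ωT=0.830095, cosh=1.364772, sinh=0.928764; start (x,ẋ)=(-0.015600, 0.584900) → end (x,ẋ)=(0.154005, 0.799148)
phase 2: p=0.1845, T=0.313, ωT=1.003165, cosh=1.546808, sinh=1.180091; start (x,ẋ)=(0.154005, 0.799148) → end (x,ẋ)=(0.431579, 1.120792)
phase 3: p=0.5030, T=0.357, ωT=1.144185, cosh=1.729182, sinh=1.410699; start (x,ẋ)=(0.431579, 1.120792) → end (x,ẋ)=(0.872824, 1.615141)

x = 0.8728, ẋ = 1.6151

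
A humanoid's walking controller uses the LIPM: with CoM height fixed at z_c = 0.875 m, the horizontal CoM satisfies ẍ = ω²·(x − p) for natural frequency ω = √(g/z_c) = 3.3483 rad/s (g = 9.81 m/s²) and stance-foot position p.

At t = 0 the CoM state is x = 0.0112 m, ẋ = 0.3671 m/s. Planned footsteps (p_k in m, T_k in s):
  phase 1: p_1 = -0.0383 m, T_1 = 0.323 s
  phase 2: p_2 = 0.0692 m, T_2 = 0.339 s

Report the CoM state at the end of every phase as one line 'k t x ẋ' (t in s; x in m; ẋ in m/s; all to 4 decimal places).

1 0.3230 0.1862 0.8198
2 0.6620 0.6115 1.9535

phase 1: p=-0.0383, T=0.323, ωT=1.081501, cosh=1.644094, sinh=1.305008; start (x,ẋ)=(0.011200, 0.367100) → end (x,ẋ)=(0.186161, 0.819840)
phase 2: p=0.0692, T=0.339, ωT=1.135074, cosh=1.716401, sinh=1.395002; start (x,ẋ)=(0.186161, 0.819840) → end (x,ẋ)=(0.611522, 1.953485)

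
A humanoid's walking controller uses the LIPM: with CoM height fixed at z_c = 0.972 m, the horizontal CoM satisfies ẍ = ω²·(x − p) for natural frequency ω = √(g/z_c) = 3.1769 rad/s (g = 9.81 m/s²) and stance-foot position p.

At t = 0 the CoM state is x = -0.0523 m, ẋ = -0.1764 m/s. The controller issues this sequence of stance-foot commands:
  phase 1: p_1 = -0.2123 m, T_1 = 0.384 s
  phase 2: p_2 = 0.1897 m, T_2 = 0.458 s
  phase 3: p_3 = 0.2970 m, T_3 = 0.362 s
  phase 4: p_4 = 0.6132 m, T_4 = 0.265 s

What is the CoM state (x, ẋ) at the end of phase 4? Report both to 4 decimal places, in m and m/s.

x = -0.9838, ẋ = -4.5601

phase 1: p=-0.2123, T=0.384, ωT=1.219930, cosh=1.841100, sinh=1.545849; start (x,ẋ)=(-0.052300, -0.176400) → end (x,ẋ)=(-0.003559, 0.460991)
phase 2: p=0.1897, T=0.458, ωT=1.455020, cosh=2.258983, sinh=2.025587; start (x,ẋ)=(-0.003559, 0.460991) → end (x,ẋ)=(0.047060, -0.202264)
phase 3: p=0.2970, T=0.362, ωT=1.150038, cosh=1.737469, sinh=1.420844; start (x,ẋ)=(0.047060, -0.202264) → end (x,ẋ)=(-0.227725, -1.479628)
phase 4: p=0.6132, T=0.265, ωT=0.841878, cosh=1.375811, sinh=0.944911; start (x,ẋ)=(-0.227725, -1.479628) → end (x,ẋ)=(-0.983842, -4.560050)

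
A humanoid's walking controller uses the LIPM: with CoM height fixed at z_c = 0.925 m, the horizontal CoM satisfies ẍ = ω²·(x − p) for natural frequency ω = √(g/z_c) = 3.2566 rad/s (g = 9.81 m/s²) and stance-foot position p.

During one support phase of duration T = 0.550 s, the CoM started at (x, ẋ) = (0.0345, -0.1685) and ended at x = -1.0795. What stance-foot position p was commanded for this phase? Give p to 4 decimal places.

ωT = 3.2566·0.550 = 1.791130; cosh(ωT) = 3.081498, sinh(ωT) = 2.914726
x(T) = p + (x₀−p)·cosh(ωT) + (ẋ₀/ω)·sinh(ωT) ⇒ p·(1 − cosh) = x(T) − x₀·cosh − (ẋ₀/ω)·sinh
numerator   = -1.0795 − (0.0345)·3.081498 − (-0.1685/3.2566)·2.914726 = -1.035001
denominator = 1 − 3.081498 = -2.081498
p = -1.035001 / -2.081498 = 0.4972

p = 0.4972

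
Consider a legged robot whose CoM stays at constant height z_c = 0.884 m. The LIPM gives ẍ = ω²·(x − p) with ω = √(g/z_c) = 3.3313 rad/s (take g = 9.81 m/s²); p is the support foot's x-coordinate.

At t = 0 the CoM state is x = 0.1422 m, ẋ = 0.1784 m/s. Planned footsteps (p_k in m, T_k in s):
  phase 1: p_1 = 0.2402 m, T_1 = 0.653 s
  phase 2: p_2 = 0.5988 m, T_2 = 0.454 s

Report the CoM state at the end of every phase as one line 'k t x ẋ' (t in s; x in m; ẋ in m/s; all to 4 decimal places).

1 0.6530 0.0359 -0.6232
2 1.1070 -1.1442 -5.5304

phase 1: p=0.2402, T=0.653, ωT=2.175339, cosh=4.459369, sinh=4.345800; start (x,ẋ)=(0.142200, 0.178400) → end (x,ẋ)=(0.035911, -0.623210)
phase 2: p=0.5988, T=0.454, ωT=1.512410, cosh=2.379016, sinh=2.158638; start (x,ẋ)=(0.035911, -0.623210) → end (x,ẋ)=(-1.144154, -5.530403)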